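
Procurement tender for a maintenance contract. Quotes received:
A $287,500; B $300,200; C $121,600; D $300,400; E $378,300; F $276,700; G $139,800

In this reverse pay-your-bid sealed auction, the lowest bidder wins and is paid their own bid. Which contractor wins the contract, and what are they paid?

C is paid $121,600

Reverse pay-your-bid sealed auction: the lowest bidder wins and is paid their own bid.
Sorting bids: 121,600 (C) < 139,800 (G) < 276,700 (F) < 287,500 (A) < 300,200 (B) < 300,400 (D) < …
C has the lowest bid and is paid exactly that: $121,600.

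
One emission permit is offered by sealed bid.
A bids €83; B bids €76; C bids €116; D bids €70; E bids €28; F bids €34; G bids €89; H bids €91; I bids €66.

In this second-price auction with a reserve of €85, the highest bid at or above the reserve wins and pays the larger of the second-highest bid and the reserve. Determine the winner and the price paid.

C pays €91

Sorting bids: 116 (C) > 91 (H) > 89 (G) > 83 (A) > 76 (B) > 70 (D) > …
Highest eligible bid: C at €116.
Second-highest bid €91 exceeds the reserve €85 → payment €91.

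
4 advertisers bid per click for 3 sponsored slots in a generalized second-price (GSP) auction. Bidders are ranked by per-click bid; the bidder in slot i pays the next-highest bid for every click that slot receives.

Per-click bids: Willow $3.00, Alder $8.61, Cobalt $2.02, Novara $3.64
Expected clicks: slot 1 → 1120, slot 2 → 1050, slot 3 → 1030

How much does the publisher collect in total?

Sorting advertisers: $8.61 (Alder) > $3.64 (Novara) > $3.00 (Willow) > $2.02 (Cobalt)
Slot 1: Alder pays $3.64 × 1120 = $4076.80
Slot 2: Novara pays $3.00 × 1050 = $3150.00
Slot 3: Willow pays $2.02 × 1030 = $2080.60
Total = $9307.40

Total revenue: $9307.40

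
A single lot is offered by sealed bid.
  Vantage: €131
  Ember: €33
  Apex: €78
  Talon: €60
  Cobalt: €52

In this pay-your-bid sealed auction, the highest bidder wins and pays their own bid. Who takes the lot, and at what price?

Vantage pays €131

Sorting bids: 131 (Vantage) > 78 (Apex) > 60 (Talon) > 52 (Cobalt) > 33 (Ember)
First-price: Vantage pays what they bid, €131.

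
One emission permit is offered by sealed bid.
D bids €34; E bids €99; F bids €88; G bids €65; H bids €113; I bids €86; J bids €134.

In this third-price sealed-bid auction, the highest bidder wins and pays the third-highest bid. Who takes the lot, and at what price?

Third-price sealed-bid auction: the highest bidder wins and pays the third-highest bid.
Bids ranked: 134 (J) > 113 (H) > 99 (E) > 88 (F) > 86 (I) > 65 (G) > …
J is highest; pays the third-highest bid, €99.

J pays €99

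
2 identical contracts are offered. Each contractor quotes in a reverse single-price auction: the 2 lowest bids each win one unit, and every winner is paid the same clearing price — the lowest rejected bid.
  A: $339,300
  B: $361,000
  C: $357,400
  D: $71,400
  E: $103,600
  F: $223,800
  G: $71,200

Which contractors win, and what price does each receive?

Bids ranked low→high: 71,200 (G), 71,400 (D), 103,600 (E), 223,800 (F), …
The 2 lowest are G, D.
First losing bid is E's $103,600, which sets the uniform price.

G, D; each is paid $103,600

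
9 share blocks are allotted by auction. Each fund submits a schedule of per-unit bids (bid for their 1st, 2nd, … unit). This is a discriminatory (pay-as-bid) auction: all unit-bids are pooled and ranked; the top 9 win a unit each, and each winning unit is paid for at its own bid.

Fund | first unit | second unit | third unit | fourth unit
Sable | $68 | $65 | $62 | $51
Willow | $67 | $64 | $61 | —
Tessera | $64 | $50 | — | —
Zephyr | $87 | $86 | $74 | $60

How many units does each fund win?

Pooled unit-bids ranked (top 9): 87 (Zephyr-1), 86 (Zephyr-2), 74 (Zephyr-3), 68 (Sable-1), 67 (Willow-1), 65 (Sable-2), 64 (Willow-2), 64 (Tessera-1), 62 (Sable-3)
Next rejected bid: $61 (not a price — pay-as-bid).
Allocation: Sable 3, Tessera 1, Willow 2, Zephyr 3.

Sable 3, Tessera 1, Willow 2, Zephyr 3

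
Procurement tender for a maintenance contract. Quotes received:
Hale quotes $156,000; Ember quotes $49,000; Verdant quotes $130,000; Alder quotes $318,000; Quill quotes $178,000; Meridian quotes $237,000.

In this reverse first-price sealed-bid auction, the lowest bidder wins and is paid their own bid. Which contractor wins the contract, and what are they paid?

Ember is paid $49,000

Rule: the lowest bidder wins and is paid their own bid.
Bids in order: 49,000 (Ember) < 130,000 (Verdant) < 156,000 (Hale) < 178,000 (Quill) < 237,000 (Meridian) < 318,000 (Alder)
First-price: Ember is paid what they bid, $49,000.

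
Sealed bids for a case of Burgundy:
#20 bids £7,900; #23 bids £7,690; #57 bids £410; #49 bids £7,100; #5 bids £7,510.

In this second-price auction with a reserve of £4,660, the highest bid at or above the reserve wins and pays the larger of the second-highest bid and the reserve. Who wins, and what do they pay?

Sorting bids: 7,900 (#20) > 7,690 (#23) > 7,510 (#5) > 7,100 (#49) > 410 (#57)
#20 has the top bid at or above the reserve (£7,900).
Second-highest bid £7,690 exceeds the reserve £4,660 → payment £7,690.

#20 pays £7,690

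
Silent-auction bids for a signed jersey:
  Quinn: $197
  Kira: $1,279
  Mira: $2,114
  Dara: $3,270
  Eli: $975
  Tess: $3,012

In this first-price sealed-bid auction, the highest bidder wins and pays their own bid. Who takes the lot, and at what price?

Bids ranked: 3,270 (Dara) > 3,012 (Tess) > 2,114 (Mira) > 1,279 (Kira) > 975 (Eli) > 197 (Quinn)
Dara has the highest bid and pays exactly that: $3,270.

Dara pays $3,270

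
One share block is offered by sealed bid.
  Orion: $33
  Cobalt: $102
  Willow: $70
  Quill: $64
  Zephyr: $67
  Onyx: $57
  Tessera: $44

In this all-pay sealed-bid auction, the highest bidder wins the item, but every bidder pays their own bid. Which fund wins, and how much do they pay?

Rule: the highest bidder wins the item, but every bidder pays their own bid.
Sorting bids: 102 (Cobalt) > 70 (Willow) > 67 (Zephyr) > 64 (Quill) > 57 (Onyx) > 44 (Tessera) > …
Cobalt wins with the top bid; all bids are sunk regardless.

Cobalt pays $102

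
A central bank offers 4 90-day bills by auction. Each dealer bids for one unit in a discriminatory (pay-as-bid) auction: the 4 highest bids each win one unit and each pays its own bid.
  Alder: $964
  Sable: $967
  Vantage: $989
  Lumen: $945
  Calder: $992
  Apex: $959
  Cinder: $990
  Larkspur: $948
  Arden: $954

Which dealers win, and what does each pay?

Calder $992, Cinder $990, Vantage $989, Sable $967

Ordering the bids: 992 (Calder), 990 (Cinder), 989 (Vantage), 967 (Sable), 964 (Alder), 959 (Apex), …
The 4 highest are Calder, Cinder, Vantage, Sable.
Each winner pays its own bid: Calder $992, Cinder $990, Vantage $989, Sable $967.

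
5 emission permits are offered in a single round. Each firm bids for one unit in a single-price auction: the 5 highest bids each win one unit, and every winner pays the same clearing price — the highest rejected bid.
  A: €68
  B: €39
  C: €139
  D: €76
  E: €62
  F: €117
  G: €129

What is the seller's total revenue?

Ordering the bids: 139 (C), 129 (G), 117 (F), 76 (D), 68 (A), 62 (E), 39 (B)
The 5 highest are C, G, F, D, A.
Highest unsuccessful bid: €62 → clearing price.
Total revenue = 5 × €62 = €310.

Total revenue: €310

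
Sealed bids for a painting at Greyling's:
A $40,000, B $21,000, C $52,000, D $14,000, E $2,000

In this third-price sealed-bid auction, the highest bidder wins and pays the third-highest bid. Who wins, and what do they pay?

Third-price sealed-bid auction: the highest bidder wins and pays the third-highest bid.
Bids in order: 52,000 (C) > 40,000 (A) > 21,000 (B) > 14,000 (D) > 2,000 (E)
C is highest; pays the third-highest bid, $21,000.

C pays $21,000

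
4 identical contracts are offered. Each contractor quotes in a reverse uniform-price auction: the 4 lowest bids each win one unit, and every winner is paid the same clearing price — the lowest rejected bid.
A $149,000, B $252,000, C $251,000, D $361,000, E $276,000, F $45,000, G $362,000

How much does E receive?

E is paid $0

Sorting: 45,000 (F), 149,000 (A), 251,000 (C), 252,000 (B), 276,000 (E), 361,000 (D), …
Winners (4 units): F, A, C, B.
First losing bid is E's $276,000, which sets the uniform price.
E does not win → is paid $0.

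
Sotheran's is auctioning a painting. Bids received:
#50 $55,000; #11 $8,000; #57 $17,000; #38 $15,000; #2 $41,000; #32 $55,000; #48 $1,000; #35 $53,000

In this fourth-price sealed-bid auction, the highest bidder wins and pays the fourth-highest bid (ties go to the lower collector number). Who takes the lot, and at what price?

Fourth-price sealed-bid auction: the highest bidder wins and pays the fourth-highest bid.
Bids ranked: 55,000 (#32) > 55,000 (#50) > 53,000 (#35) > 41,000 (#2) > 17,000 (#57) > 15,000 (#38) > …
#32 and #50 tie at $55,000; tie-break gives it to #32.
#32 wins; payment is bid #4 in the ranking = $41,000.

#32 pays $41,000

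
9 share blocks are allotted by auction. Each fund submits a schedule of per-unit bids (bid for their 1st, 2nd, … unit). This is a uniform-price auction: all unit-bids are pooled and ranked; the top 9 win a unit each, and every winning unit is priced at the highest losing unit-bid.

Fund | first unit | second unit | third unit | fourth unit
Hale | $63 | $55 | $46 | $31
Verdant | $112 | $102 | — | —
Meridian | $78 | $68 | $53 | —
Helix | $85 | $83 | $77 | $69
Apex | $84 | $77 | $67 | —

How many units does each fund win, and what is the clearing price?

Pooled unit-bids ranked (top 9): 112 (Verdant-1), 102 (Verdant-2), 85 (Helix-1), 84 (Apex-1), 83 (Helix-2), 78 (Meridian-1), 77 (Helix-3), 77 (Apex-2), 69 (Helix-4)
First bid not allocated: $68.
Allocation: Apex 2, Helix 4, Meridian 1, Verdant 2.

Apex 2, Helix 4, Meridian 1, Verdant 2; clearing price $68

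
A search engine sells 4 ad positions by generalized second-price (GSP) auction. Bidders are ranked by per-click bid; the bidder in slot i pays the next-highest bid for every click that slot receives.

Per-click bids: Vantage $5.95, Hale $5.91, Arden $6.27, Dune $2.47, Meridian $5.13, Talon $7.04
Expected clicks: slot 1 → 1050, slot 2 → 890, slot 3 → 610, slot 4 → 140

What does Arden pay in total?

Per-click bids in order: $7.04 (Talon) > $6.27 (Arden) > $5.95 (Vantage) > $5.91 (Hale) > $5.13 (Meridian) > …
Arden holds slot 2 → pays next bid $5.95 × 890 clicks = $5295.50.

Arden pays $5295.50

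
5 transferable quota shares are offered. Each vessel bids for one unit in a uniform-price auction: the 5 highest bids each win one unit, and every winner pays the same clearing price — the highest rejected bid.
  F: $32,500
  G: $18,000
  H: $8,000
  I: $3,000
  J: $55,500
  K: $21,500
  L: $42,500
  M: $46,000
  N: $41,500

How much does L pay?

Bids ranked high→low: 55,500 (J), 46,000 (M), 42,500 (L), 41,500 (N), 32,500 (F), 21,500 (K), 18,000 (G), …
The 5 highest are J, M, L, N, F.
Clearing price = highest rejected bid = $21,500.
L wins → pays $21,500.

L pays $21,500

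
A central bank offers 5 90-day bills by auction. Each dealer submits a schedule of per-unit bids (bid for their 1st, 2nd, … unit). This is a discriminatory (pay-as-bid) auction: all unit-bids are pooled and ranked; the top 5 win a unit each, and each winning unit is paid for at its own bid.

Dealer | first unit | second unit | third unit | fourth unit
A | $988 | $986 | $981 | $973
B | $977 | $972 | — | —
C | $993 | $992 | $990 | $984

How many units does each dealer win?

Merging the schedules and taking the best 5: 993 (C-1), 992 (C-2), 990 (C-3), 988 (A-1), 986 (A-2)
Next rejected bid: $984 (not a price — pay-as-bid).
Allocation: A 2, C 3.

A 2, C 3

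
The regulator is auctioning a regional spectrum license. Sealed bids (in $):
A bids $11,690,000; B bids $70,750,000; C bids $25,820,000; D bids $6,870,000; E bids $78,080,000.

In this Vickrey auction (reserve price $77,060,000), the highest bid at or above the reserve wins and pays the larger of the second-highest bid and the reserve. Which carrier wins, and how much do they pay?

E pays $77,060,000

Sorting bids: 78,080,000 (E) > 70,750,000 (B) > 25,820,000 (C) > 11,690,000 (A) > 6,870,000 (D)
Highest eligible bid: E at $78,080,000.
Second-highest bid $70,750,000 is below the reserve $77,060,000, so the reserve binds → payment $77,060,000.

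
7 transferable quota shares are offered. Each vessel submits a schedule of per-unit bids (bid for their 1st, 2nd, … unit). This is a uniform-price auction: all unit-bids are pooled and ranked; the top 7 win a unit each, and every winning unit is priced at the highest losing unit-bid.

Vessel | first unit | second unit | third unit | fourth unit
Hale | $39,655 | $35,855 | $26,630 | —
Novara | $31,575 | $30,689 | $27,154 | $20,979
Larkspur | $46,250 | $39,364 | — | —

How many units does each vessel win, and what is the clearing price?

All unit-bids, highest first — top 7: 46,250 (Larkspur-1), 39,655 (Hale-1), 39,364 (Larkspur-2), 35,855 (Hale-2), 31,575 (Novara-1), 30,689 (Novara-2), 27,154 (Novara-3)
The (k+1)-th unit-bid is $26,630.
Allocation: Hale 2, Larkspur 2, Novara 3.

Hale 2, Larkspur 2, Novara 3; clearing price $26,630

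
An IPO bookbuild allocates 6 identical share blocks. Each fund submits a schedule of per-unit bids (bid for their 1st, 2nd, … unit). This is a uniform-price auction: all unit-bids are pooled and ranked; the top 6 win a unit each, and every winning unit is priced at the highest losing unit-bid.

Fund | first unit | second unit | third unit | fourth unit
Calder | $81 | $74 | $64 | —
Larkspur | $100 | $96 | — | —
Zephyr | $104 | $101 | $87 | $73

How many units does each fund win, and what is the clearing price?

All unit-bids, highest first — top 6: 104 (Zephyr-1), 101 (Zephyr-2), 100 (Larkspur-1), 96 (Larkspur-2), 87 (Zephyr-3), 81 (Calder-1)
The (k+1)-th unit-bid is $74.
Allocation: Calder 1, Larkspur 2, Zephyr 3.

Calder 1, Larkspur 2, Zephyr 3; clearing price $74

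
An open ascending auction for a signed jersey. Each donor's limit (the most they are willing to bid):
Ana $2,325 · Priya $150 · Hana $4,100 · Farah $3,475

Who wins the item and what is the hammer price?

Hana wins at $3,475

Limits in order: 4,100 (Hana) > 3,475 (Farah) > 2,325 (Ana) > 150 (Priya)
Once the price passes $3,475, only Hana is left; the hammer falls at Farah's limit of $3,475.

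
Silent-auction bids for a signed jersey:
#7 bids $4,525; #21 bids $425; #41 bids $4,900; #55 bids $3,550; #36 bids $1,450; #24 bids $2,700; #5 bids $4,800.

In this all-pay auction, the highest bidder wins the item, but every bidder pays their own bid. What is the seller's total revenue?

Total revenue: $22,350

Sorting bids: 4,900 (#41) > 4,800 (#5) > 4,525 (#7) > 3,550 (#55) > 2,700 (#24) > 1,450 (#36) > …
#41 wins with the top bid; all bids are sunk regardless.
Every bidder forfeits their bid regardless of winning.
Revenue = 4,525 + 425 + 4,900 + 3,550 + 1,450 + 2,700 + 4,800 = $22,350.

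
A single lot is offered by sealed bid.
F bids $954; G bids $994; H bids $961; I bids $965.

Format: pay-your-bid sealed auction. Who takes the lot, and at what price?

Pay-your-bid sealed auction: the highest bidder wins and pays their own bid.
Bids ranked: 994 (G) > 965 (I) > 961 (H) > 954 (F)
G has the highest bid and pays exactly that: $994.

G pays $994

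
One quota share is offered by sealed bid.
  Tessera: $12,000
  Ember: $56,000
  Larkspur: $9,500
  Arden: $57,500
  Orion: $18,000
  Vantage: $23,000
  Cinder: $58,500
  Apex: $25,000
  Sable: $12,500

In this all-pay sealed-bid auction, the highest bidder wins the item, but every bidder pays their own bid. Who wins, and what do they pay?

Bids ranked: 58,500 (Cinder) > 57,500 (Arden) > 56,000 (Ember) > 25,000 (Apex) > 23,000 (Vantage) > 18,000 (Orion) > …
Cinder wins with the top bid; all bids are sunk regardless.

Cinder pays $58,500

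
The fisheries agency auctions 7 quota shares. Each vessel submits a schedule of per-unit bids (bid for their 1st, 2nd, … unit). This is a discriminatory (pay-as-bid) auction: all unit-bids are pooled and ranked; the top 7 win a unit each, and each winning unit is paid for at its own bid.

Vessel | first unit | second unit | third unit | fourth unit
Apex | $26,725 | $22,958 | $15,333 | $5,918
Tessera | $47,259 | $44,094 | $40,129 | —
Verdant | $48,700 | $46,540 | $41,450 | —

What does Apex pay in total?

Apex pays $26,725

Merging the schedules and taking the best 7: 48,700 (Verdant-1), 47,259 (Tessera-1), 46,540 (Verdant-2), 44,094 (Tessera-2), 41,450 (Verdant-3), 40,129 (Tessera-3), 26,725 (Apex-1)
Next rejected bid: $22,958 (not a price — pay-as-bid).
Apex's winning unit-bids: 26,725 = $26,725.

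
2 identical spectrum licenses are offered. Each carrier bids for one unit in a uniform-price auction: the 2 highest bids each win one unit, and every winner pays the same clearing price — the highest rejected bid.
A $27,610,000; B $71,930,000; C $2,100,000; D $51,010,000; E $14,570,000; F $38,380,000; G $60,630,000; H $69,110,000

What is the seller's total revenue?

Total revenue: $121,260,000

Bids ranked high→low: 71,930,000 (B), 69,110,000 (H), 60,630,000 (G), 51,010,000 (D), …
Winners (2 units): B, H.
First losing bid is G's $60,630,000, which sets the uniform price.
Total revenue = 2 × $60,630,000 = $121,260,000.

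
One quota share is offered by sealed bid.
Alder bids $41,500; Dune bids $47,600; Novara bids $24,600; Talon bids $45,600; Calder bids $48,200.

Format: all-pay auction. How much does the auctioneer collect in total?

Total revenue: $207,500

Bids ranked: 48,200 (Calder) > 47,600 (Dune) > 45,600 (Talon) > 41,500 (Alder) > 24,600 (Novara)
Every bidder forfeits their bid regardless of winning.
Revenue = 41,500 + 47,600 + 24,600 + 45,600 + 48,200 = $207,500.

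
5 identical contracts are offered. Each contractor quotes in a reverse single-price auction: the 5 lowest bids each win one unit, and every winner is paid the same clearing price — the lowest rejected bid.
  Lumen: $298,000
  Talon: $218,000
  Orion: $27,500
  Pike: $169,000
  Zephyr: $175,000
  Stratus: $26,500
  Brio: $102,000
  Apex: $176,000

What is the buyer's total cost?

Total cost: $880,000

Sorting: 26,500 (Stratus), 27,500 (Orion), 102,000 (Brio), 169,000 (Pike), 175,000 (Zephyr), 176,000 (Apex), 218,000 (Talon), …
Lowest 5: Stratus, Orion, Brio, Pike, Zephyr.
Lowest unsuccessful bid: $176,000 → clearing price.
Total cost = 5 × $176,000 = $880,000.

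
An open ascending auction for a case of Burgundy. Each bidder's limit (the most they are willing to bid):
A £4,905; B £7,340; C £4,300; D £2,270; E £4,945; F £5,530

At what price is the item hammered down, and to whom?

B wins at £5,530

Limits ranked: 7,340 (B) > 5,530 (F) > 4,945 (E) > 4,905 (A) > 4,300 (C) > 2,270 (D)
Bidding ends when F exits at £5,530; B takes it.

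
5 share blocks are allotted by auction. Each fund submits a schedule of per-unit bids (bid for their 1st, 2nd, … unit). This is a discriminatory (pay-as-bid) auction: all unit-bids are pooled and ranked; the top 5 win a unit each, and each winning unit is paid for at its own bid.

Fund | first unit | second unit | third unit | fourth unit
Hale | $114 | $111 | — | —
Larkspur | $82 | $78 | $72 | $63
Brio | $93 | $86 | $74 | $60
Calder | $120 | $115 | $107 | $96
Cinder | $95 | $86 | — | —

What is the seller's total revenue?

Total revenue: $567

All unit-bids, highest first — top 5: 120 (Calder-1), 115 (Calder-2), 114 (Hale-1), 111 (Hale-2), 107 (Calder-3)
Next rejected bid: $96 (not a price — pay-as-bid).
Each winning unit pays its own bid.
Revenue = 120 + 115 + 114 + 111 + 107 = $567.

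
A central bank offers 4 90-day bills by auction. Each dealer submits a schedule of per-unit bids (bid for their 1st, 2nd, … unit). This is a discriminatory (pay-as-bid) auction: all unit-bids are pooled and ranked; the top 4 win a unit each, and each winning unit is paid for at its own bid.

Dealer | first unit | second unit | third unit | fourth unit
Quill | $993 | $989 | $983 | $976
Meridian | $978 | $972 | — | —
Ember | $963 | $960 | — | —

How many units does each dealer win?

Meridian 1, Quill 3

All unit-bids, highest first — top 4: 993 (Quill-1), 989 (Quill-2), 983 (Quill-3), 978 (Meridian-1)
Next rejected bid: $976 (not a price — pay-as-bid).
Allocation: Meridian 1, Quill 3.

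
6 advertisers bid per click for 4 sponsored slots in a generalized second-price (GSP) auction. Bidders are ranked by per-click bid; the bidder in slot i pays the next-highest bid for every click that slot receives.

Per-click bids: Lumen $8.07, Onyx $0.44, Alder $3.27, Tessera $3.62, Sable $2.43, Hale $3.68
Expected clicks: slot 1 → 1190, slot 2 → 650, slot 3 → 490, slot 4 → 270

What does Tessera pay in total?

Tessera pays $1602.30

Per-click bids in order: $8.07 (Lumen) > $3.68 (Hale) > $3.62 (Tessera) > $3.27 (Alder) > $2.43 (Sable) > …
Tessera holds slot 3 → pays next bid $3.27 × 490 clicks = $1602.30.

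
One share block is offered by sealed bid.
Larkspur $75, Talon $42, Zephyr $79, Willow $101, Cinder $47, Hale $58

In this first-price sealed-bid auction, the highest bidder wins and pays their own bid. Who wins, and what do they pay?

Rule: the highest bidder wins and pays their own bid.
Bids in order: 101 (Willow) > 79 (Zephyr) > 75 (Larkspur) > 58 (Hale) > 47 (Cinder) > 42 (Talon)
Willow has the highest bid and pays exactly that: $101.

Willow pays $101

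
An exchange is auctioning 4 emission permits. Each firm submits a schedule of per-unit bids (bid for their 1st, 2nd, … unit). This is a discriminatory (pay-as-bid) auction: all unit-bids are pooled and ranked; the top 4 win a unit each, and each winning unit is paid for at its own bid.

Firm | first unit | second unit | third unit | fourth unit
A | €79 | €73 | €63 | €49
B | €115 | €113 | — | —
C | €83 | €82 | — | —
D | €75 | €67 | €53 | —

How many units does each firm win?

Pooled unit-bids ranked (top 4): 115 (B-1), 113 (B-2), 83 (C-1), 82 (C-2)
Next rejected bid: €79 (not a price — pay-as-bid).
Allocation: B 2, C 2.

B 2, C 2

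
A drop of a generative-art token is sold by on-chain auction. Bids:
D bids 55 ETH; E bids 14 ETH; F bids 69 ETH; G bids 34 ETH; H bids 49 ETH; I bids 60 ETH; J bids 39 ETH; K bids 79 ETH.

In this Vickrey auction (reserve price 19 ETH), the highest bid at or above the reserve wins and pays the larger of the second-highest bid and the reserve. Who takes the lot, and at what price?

Bids ranked: 79 (K) > 69 (F) > 60 (I) > 55 (D) > 49 (H) > 39 (J) > …
K has the top bid at or above the reserve (79 ETH).
Second-highest bid 69 ETH exceeds the reserve 19 ETH → payment 69 ETH.

K pays 69 ETH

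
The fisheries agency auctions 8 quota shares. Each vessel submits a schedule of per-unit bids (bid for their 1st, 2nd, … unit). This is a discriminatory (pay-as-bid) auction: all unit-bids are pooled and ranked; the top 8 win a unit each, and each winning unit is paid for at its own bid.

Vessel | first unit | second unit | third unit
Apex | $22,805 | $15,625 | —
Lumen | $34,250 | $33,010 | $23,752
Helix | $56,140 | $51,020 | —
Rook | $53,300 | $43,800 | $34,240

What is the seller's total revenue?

Total revenue: $329,512

Merging the schedules and taking the best 8: 56,140 (Helix-1), 53,300 (Rook-1), 51,020 (Helix-2), 43,800 (Rook-2), 34,250 (Lumen-1), 34,240 (Rook-3), 33,010 (Lumen-2), 23,752 (Lumen-3)
Next rejected bid: $22,805 (not a price — pay-as-bid).
Each winning unit pays its own bid.
Revenue = 56,140 + 53,300 + 51,020 + 43,800 + 34,250 + 34,240 + 33,010 + 23,752 = $329,512.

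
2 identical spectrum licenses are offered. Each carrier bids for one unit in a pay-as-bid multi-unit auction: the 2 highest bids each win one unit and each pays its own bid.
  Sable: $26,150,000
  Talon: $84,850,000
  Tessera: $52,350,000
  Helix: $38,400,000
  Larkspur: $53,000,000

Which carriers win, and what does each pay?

Talon $84,850,000, Larkspur $53,000,000

Sorting: 84,850,000 (Talon), 53,000,000 (Larkspur), 52,350,000 (Tessera), 38,400,000 (Helix), …
Winners (2 units): Talon, Larkspur.
Each winner pays its own bid: Talon $84,850,000, Larkspur $53,000,000.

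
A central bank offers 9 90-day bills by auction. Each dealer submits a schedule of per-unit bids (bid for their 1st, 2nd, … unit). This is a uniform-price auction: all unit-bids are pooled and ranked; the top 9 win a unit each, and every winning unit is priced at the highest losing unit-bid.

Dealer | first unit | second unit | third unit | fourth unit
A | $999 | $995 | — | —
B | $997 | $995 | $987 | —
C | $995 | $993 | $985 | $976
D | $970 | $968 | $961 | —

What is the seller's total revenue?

All unit-bids, highest first — top 9: 999 (A-1), 997 (B-1), 995 (A-2), 995 (B-2), 995 (C-1), 993 (C-2), 987 (B-3), 985 (C-3), 976 (C-4)
The (k+1)-th unit-bid is $970.
Allocation: A 2, B 3, C 4. Every unit priced at $970.
Revenue = 9 × 970 = $8,730.

Total revenue: $8,730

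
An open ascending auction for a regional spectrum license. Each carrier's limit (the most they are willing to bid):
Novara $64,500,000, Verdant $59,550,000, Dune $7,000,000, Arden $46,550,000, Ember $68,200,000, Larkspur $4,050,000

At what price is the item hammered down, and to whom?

Ember wins at $64,500,000

Limits ranked: 68,200,000 (Ember) > 64,500,000 (Novara) > 59,550,000 (Verdant) > 46,550,000 (Arden) > 7,000,000 (Dune) > 4,050,000 (Larkspur)
Once the price passes $64,500,000, only Ember is left; the hammer falls at Novara's limit of $64,500,000.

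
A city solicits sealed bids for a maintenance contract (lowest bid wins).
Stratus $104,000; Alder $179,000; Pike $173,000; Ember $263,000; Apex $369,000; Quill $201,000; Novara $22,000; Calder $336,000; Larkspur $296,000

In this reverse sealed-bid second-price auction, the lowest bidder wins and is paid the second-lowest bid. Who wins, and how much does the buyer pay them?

Novara is paid $104,000

Reverse sealed-bid second-price auction: the lowest bidder wins and is paid the second-lowest bid.
Sorting bids: 22,000 (Novara) < 104,000 (Stratus) < 173,000 (Pike) < 179,000 (Alder) < 201,000 (Quill) < 263,000 (Ember) < …
Second-price: Novara is paid Stratus's bid of $104,000.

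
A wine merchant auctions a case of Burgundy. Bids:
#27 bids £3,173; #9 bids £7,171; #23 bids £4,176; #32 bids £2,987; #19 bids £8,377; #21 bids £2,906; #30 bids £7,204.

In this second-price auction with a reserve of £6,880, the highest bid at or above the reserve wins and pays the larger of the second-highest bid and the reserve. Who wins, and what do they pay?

#19 pays £7,204

Rule: the highest bid at or above the reserve wins and pays the larger of the second-highest bid and the reserve.
Bids in order: 8,377 (#19) > 7,204 (#30) > 7,171 (#9) > 4,176 (#23) > 3,173 (#27) > 2,987 (#32) > …
#19 has the top bid at or above the reserve (£8,377).
max(second-highest £7,204, reserve £6,880) = £7,204; the reserve does not bind.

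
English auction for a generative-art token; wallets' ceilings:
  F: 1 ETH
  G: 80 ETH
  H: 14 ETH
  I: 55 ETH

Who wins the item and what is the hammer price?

G wins at 55 ETH

Ascending (English) auction: the price rises until one bidder remains; the winner pays the price at which the last rival dropped out.
Sorting limits: 80 (G) > 55 (I) > 14 (H) > 1 (F)
I is the last rival to drop out, at 55 ETH; G remains and wins at that price.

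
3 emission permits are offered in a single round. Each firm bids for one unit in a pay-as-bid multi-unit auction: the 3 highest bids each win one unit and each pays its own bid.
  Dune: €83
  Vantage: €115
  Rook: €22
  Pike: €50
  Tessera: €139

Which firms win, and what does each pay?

Ordering the bids: 139 (Tessera), 115 (Vantage), 83 (Dune), 50 (Pike), 22 (Rook)
Top 3: Tessera, Vantage, Dune.
Each winner pays its own bid: Tessera €139, Vantage €115, Dune €83.

Tessera €139, Vantage €115, Dune €83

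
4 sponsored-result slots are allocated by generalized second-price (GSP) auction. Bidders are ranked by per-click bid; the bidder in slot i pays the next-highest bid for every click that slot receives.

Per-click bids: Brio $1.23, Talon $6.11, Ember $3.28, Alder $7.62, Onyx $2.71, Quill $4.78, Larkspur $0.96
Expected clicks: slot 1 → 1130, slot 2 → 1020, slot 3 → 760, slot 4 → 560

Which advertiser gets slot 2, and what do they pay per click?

Per-click bids in order: $7.62 (Alder) > $6.11 (Talon) > $4.78 (Quill) > $3.28 (Ember) > $2.71 (Onyx) > …
Slot 2 goes to the second-ranked bidder, Talon, who pays the next bid down: $4.78/click.

Talon; $4.78 per click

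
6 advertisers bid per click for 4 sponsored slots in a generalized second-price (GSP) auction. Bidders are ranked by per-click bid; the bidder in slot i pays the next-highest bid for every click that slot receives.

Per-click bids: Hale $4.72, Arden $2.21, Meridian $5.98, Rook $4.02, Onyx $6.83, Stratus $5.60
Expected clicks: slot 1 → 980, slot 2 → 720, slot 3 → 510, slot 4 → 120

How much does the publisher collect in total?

Total revenue: $12782.00

Ranked by bid: $6.83 (Onyx) > $5.98 (Meridian) > $5.60 (Stratus) > $4.72 (Hale) > $4.02 (Rook) > …
Slot 1: Onyx pays $5.98 × 980 = $5860.40
Slot 2: Meridian pays $5.60 × 720 = $4032.00
Slot 3: Stratus pays $4.72 × 510 = $2407.20
Slot 4: Hale pays $4.02 × 120 = $482.40
Total = $12782.00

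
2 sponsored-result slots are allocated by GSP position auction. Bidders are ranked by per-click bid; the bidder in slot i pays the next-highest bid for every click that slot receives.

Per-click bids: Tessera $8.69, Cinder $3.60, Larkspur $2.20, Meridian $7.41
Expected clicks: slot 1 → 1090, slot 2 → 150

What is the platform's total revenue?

Ranked by bid: $8.69 (Tessera) > $7.41 (Meridian) > $3.60 (Cinder) > …
Slot 1: Tessera pays $7.41 × 1090 = $8076.90
Slot 2: Meridian pays $3.60 × 150 = $540.00
Total = $8616.90

Total revenue: $8616.90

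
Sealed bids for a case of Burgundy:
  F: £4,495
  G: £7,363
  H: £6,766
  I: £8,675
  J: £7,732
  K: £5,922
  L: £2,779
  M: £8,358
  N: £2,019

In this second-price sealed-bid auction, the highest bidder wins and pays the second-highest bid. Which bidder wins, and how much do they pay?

Bids in order: 8,675 (I) > 8,358 (M) > 7,732 (J) > 7,363 (G) > 6,766 (H) > 5,922 (K) > …
I wins with the highest bid; price is set by the runner-up at £8,358.

I pays £8,358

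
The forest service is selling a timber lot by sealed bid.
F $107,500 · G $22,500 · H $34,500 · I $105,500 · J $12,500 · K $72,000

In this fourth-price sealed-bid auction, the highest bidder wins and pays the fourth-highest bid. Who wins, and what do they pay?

F pays $34,500

Bids in order: 107,500 (F) > 105,500 (I) > 72,000 (K) > 34,500 (H) > 22,500 (G) > 12,500 (J)
F wins; payment is bid #4 in the ranking = $34,500.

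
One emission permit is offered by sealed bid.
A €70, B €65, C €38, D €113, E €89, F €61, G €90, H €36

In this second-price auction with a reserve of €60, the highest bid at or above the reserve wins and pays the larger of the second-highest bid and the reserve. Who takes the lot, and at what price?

D pays €90

Sorting bids: 113 (D) > 90 (G) > 89 (E) > 70 (A) > 65 (B) > 61 (F) > …
D has the top bid at or above the reserve (€113).
max(second-highest €90, reserve €60) = €90; the reserve does not bind.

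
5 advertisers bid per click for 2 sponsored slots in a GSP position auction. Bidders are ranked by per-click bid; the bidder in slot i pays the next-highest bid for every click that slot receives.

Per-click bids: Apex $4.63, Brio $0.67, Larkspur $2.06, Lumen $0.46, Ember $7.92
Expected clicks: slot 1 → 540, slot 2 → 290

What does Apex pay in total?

Apex pays $597.40

Per-click bids in order: $7.92 (Ember) > $4.63 (Apex) > $2.06 (Larkspur) > …
Apex holds slot 2 → pays next bid $2.06 × 290 clicks = $597.40.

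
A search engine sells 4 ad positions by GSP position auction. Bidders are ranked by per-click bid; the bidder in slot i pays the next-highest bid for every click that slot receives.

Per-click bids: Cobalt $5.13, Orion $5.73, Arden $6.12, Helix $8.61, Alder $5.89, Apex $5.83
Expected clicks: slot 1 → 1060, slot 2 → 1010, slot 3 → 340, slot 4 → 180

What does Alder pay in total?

Alder pays $1982.20

Sorting advertisers: $8.61 (Helix) > $6.12 (Arden) > $5.89 (Alder) > $5.83 (Apex) > $5.73 (Orion) > …
Alder holds slot 3 → pays next bid $5.83 × 340 clicks = $1982.20.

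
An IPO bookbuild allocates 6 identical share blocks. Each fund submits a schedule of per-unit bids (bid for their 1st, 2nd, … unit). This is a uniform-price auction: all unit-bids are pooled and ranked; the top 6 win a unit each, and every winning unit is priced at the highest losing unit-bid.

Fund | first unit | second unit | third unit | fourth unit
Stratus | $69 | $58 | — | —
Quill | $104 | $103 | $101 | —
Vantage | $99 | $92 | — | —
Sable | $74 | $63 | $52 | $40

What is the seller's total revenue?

Total revenue: $414

Pooled unit-bids ranked (top 6): 104 (Quill-1), 103 (Quill-2), 101 (Quill-3), 99 (Vantage-1), 92 (Vantage-2), 74 (Sable-1)
The (k+1)-th unit-bid is $69.
Allocation: Quill 3, Sable 1, Vantage 2. Every unit priced at $69.
Revenue = 6 × 69 = $414.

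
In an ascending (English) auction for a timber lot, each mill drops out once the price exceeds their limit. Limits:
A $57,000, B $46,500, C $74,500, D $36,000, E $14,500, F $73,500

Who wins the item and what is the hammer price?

C wins at $73,500

Ascending (English) auction: the price rises until one bidder remains; the winner pays the price at which the last rival dropped out.
Sorting limits: 74,500 (C) > 73,500 (F) > 57,000 (A) > 46,500 (B) > 36,000 (D) > 14,500 (E)
F is the last rival to drop out, at $73,500; C remains and wins at that price.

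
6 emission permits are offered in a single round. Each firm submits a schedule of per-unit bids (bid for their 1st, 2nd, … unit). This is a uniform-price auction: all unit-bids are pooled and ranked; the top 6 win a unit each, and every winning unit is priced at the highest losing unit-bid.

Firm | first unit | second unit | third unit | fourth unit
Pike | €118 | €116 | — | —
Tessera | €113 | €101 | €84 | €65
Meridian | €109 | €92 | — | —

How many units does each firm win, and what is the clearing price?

Meridian 2, Pike 2, Tessera 2; clearing price €84

Merging the schedules and taking the best 6: 118 (Pike-1), 116 (Pike-2), 113 (Tessera-1), 109 (Meridian-1), 101 (Tessera-2), 92 (Meridian-2)
First bid not allocated: €84.
Allocation: Meridian 2, Pike 2, Tessera 2.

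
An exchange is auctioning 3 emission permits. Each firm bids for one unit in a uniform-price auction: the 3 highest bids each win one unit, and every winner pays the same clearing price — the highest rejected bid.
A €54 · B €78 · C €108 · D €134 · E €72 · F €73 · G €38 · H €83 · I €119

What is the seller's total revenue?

Total revenue: €249

Ordering the bids: 134 (D), 119 (I), 108 (C), 83 (H), 78 (B), …
Winners (3 units): D, I, C.
First losing bid is H's €83, which sets the uniform price.
Total revenue = 3 × €83 = €249.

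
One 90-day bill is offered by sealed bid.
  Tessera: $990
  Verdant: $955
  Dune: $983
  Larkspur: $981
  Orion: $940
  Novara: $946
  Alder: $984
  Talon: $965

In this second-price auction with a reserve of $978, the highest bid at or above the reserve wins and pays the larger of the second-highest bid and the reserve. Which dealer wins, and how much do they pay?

Sorting bids: 990 (Tessera) > 984 (Alder) > 983 (Dune) > 981 (Larkspur) > 965 (Talon) > 955 (Verdant) > …
Tessera has the top bid at or above the reserve ($990).
max(second-highest $984, reserve $978) = $984; the reserve does not bind.

Tessera pays $984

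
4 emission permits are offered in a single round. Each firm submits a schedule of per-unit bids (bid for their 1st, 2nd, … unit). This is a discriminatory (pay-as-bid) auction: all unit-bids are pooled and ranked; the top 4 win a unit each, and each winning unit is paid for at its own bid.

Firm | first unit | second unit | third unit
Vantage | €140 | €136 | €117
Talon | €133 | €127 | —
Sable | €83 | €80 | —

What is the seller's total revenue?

All unit-bids, highest first — top 4: 140 (Vantage-1), 136 (Vantage-2), 133 (Talon-1), 127 (Talon-2)
Next rejected bid: €117 (not a price — pay-as-bid).
Each winning unit pays its own bid.
Revenue = 140 + 136 + 133 + 127 = €536.

Total revenue: €536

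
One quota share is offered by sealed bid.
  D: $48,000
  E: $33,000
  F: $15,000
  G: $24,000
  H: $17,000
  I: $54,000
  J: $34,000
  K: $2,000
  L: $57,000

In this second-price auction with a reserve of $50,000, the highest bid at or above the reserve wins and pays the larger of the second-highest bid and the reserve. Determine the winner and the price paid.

Bids ranked: 57,000 (L) > 54,000 (I) > 48,000 (D) > 34,000 (J) > 33,000 (E) > 24,000 (G) > …
Highest eligible bid: L at $57,000.
Second-highest bid $54,000 exceeds the reserve $50,000 → payment $54,000.

L pays $54,000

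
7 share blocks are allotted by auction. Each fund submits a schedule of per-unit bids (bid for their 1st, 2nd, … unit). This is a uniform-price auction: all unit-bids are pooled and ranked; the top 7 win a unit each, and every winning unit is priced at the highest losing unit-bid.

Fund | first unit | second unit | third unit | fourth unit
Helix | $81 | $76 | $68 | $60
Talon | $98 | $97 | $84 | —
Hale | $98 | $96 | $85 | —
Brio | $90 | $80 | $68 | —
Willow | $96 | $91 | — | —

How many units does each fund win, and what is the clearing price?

Brio 1, Hale 2, Talon 2, Willow 2; clearing price $85

All unit-bids, highest first — top 7: 98 (Talon-1), 98 (Hale-1), 97 (Talon-2), 96 (Hale-2), 96 (Willow-1), 91 (Willow-2), 90 (Brio-1)
The (k+1)-th unit-bid is $85.
Allocation: Brio 1, Hale 2, Talon 2, Willow 2.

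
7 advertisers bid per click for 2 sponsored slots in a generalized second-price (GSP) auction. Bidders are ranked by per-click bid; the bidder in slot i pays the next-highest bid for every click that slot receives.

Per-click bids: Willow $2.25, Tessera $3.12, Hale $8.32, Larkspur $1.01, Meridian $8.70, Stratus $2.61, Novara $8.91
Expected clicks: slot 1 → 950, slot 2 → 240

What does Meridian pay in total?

Meridian pays $1996.80

Sorting advertisers: $8.91 (Novara) > $8.70 (Meridian) > $8.32 (Hale) > …
Meridian holds slot 2 → pays next bid $8.32 × 240 clicks = $1996.80.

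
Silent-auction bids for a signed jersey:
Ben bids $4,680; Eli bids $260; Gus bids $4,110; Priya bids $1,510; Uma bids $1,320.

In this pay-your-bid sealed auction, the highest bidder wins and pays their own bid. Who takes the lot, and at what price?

Ben pays $4,680

Bids in order: 4,680 (Ben) > 4,110 (Gus) > 1,510 (Priya) > 1,320 (Uma) > 260 (Eli)
Ben is highest → pays own bid, $4,680.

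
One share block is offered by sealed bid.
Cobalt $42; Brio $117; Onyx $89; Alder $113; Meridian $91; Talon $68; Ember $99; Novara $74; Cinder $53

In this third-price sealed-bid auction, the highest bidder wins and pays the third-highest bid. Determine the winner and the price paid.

Brio pays $99

Bids ranked: 117 (Brio) > 113 (Alder) > 99 (Ember) > 91 (Meridian) > 89 (Onyx) > 74 (Novara) > …
Brio is highest; pays the third-highest bid, $99.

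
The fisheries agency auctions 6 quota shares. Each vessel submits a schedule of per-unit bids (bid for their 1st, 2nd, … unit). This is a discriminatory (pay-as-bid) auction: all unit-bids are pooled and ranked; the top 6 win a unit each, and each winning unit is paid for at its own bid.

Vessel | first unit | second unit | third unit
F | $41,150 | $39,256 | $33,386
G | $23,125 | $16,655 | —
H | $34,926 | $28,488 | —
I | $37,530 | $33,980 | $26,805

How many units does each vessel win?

F 3, H 1, I 2

Pooled unit-bids ranked (top 6): 41,150 (F-1), 39,256 (F-2), 37,530 (I-1), 34,926 (H-1), 33,980 (I-2), 33,386 (F-3)
Next rejected bid: $28,488 (not a price — pay-as-bid).
Allocation: F 3, H 1, I 2.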